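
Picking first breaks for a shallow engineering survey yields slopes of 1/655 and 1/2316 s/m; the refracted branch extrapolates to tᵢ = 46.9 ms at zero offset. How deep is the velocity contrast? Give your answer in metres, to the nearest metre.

16 m

θ_c = arcsin(655/2316) = 16.43°; cos θ_c = 0.9592.
tᵢ = 2h cos θ_c/V₁ ⇒ h = tᵢ·V₁/(2 cos θ_c) = 0.0469·655/(2·0.9592) = 16.01 m.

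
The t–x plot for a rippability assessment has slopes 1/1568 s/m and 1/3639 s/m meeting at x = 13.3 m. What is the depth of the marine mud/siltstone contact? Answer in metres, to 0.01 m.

x_cross = 2h·√((V₂+V₁)/(V₂−V₁)) → h = x_cross / (2·√((V₂+V₁)/(V₂−V₁))).
√((V₂+V₁)/(V₂−V₁)) = √((3639+1568)/(3639−1568)) = 1.5856.
h = 13.3 / (2·1.5856) = 4.19 m.

4.19 m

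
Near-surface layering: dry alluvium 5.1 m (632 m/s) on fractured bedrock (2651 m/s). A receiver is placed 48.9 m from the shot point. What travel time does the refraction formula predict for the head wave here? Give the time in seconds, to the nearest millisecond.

t = x/V₂ + 2h·√(V₂²−V₁²)/(V₁V₂).
√(V₂²−V₁²) = √(2651²−632²) = 2574.6 m/s; delay term = 2·5.1·2574.6/(632·2651) = 0.01567 s.
t = 48.9/2651 + 0.01567 = 0.03412 s.

0.034 s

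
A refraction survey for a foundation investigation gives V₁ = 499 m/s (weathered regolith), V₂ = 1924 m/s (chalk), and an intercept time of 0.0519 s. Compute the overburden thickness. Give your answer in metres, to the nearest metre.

13 m

h = tᵢ·V₁·V₂ / (2·√(V₂²−V₁²)).
√(V₂²−V₁²) = √(1924² − 499²) = 1858.2 m/s.
h = 0.0519 s × 499 × 1924 / (2 × 1858.2) = 13.41 m.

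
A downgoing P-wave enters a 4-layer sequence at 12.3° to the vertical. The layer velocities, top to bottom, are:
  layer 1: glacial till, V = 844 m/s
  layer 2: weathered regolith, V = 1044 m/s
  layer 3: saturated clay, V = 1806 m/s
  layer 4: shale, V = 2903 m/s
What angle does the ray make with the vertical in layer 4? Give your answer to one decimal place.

47.1°

Snell's law across each interface conserves sin θ / V, so sin θ_4 = V_4·sin θ₁/V₁.
sin θ_4 = 2903 × sin 12.3° / 844 = 0.7327.
θ_4 = arcsin 0.7327 = 47.12°.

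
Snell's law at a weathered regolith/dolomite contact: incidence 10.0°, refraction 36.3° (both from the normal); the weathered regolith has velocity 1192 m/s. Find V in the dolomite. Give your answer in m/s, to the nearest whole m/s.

sin 10.0° = 0.1736; sin 36.3° = 0.5920.
V₂ = V₁·(sin θ₂/sin θ₁) = 1192·(0.5920/0.1736) = 4063.85 m/s.

4064 m/s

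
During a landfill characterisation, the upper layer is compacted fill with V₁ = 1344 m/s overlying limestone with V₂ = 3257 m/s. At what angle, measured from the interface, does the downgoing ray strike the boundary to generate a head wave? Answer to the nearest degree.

Critical incidence: sin θ_c = V₁/V₂ = 1344/3257 = 0.4126.
θ_c = arcsin 0.4126 = 24.37°.
Measured from the interface: 90° − 24.37° = 65.63°.

66°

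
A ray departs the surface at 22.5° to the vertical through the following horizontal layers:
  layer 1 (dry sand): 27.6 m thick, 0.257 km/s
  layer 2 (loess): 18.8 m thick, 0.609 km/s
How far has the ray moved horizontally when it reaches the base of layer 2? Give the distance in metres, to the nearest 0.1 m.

51.9 m

p = sin θ₁/V₁ = sin 22.5°/0.257 = 1.4890e+00 s/km is conserved through the stack.
Layer 1: θ = 22.50°; offset = 27.6·tan 22.50° = 11.432 m.
Layer 2: sin θ = p·0.609 = 0.9068 → θ = 65.07°; offset = 18.8·tan 65.07° = 40.446 m.
Total horizontal offset = 51.879 m.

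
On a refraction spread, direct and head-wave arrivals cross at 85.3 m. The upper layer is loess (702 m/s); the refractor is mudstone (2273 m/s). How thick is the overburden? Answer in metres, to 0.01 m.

h = (x_cross/2)·√((V₂−V₁)/(V₂+V₁)).
(V₂−V₁)/(V₂+V₁) = (2273−702)/(2273+702) = 0.5281; √ = 0.7267.
h = (85.3/2)·0.7267 = 30.99 m.

30.99 m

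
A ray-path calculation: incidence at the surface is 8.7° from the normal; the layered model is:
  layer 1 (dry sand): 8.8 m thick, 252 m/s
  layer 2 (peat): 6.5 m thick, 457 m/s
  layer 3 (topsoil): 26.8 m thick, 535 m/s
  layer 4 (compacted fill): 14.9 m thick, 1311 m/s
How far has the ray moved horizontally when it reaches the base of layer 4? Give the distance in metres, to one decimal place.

p = sin θ₁/V₁ = sin 8.7°/252 = 6.0024e-04 s/m is conserved through the stack.
Layer 1: θ = 8.70°; offset = 8.8·tan 8.70° = 1.347 m.
Layer 2: sin θ = p·457 = 0.2743 → θ = 15.92°; offset = 6.5·tan 15.92° = 1.854 m.
Layer 3: sin θ = p·535 = 0.3211 → θ = 18.73°; offset = 26.8·tan 18.73° = 9.088 m.
Layer 4: sin θ = p·1311 = 0.7869 → θ = 51.90°; offset = 14.9·tan 51.90° = 19.001 m.
Total horizontal offset = 31.290 m.

31.3 m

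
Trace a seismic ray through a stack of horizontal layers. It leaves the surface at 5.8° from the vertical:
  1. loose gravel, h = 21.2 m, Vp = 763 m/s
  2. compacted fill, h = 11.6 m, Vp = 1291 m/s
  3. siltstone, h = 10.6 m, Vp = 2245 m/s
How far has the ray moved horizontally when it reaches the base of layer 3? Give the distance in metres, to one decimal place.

Apply Snell's law at each interface; in layer i the horizontal offset is hᵢ·tan θᵢ.
Layer 1: θ = 5.80°; offset = 21.2·tan 5.80° = 2.153 m.
Layer 2: sin θ = 1291·sin 5.8°/763 = 0.1710, θ = 9.85°; offset = 11.6·tan 9.85° = 2.013 m.
Layer 3: sin θ = 2245·sin 5.8°/763 = 0.2973, θ = 17.30°; offset = 10.6·tan 17.30° = 3.301 m.
Summing the layer offsets gives 7.468 m.

7.5 m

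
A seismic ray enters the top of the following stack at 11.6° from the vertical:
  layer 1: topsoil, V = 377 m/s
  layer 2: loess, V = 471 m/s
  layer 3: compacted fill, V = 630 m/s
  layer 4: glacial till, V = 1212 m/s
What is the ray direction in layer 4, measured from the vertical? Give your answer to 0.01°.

40.27°

Ray parameter p = sin 11.6° / 377 = 5.3336e-04 s/m.
sin θ_4 = p·V_4 = 5.3336e-04 × 1212 = 0.6464.
θ_4 = arcsin 0.6464 = 40.27°.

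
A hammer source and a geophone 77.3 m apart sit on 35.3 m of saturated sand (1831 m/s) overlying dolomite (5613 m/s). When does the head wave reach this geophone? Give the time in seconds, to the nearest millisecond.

0.050 s

θ_c = arcsin(V₁/V₂) = arcsin(1831/5613) = 19.04°, cos θ_c = 0.9453.
Intercept time tᵢ = 2h cos θ_c / V₁ = 2·35.3·0.9453/1831 = 0.03645 s.
t = x/V₂ + tᵢ = 77.3/5613 + 0.03645 = 0.05022 s.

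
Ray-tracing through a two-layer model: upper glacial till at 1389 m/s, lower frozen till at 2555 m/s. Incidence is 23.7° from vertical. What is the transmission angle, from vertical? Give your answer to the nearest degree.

sin θ₁/V₁ = sin θ₂/V₂ ⇒ sin θ₂ = 2555·sin 23.7°/1389 = 2555·0.4019/1389 = 0.7394.
θ₂ = sin⁻¹(0.7394) = 47.68° (from vertical).

48°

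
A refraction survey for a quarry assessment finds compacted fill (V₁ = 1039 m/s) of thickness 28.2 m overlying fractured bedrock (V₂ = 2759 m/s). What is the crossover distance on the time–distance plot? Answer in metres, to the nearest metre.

x_cross = 2h·√((V₂+V₁)/(V₂−V₁)).
(V₂+V₁)/(V₂−V₁) = (2759+1039)/(2759−1039) = 2.2081; √ = 1.4860.
x_cross = 2·28.2·1.4860 = 83.81 m.

84 m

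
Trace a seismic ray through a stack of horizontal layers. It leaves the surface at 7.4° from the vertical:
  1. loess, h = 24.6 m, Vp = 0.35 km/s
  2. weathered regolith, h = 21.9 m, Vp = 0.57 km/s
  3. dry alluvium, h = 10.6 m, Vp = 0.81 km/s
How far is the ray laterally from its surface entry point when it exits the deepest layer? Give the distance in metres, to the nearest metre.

11 m

p = sin θ₁/V₁ = sin 7.4°/0.35 = 3.6799e-01 s/km is conserved through the stack.
Layer 1: θ = 7.40°; offset = 24.6·tan 7.40° = 3.195 m.
Layer 2: sin θ = p·0.57 = 0.2098 → θ = 12.11°; offset = 21.9·tan 12.11° = 4.698 m.
Layer 3: sin θ = p·0.81 = 0.2981 → θ = 17.34°; offset = 10.6·tan 17.34° = 3.310 m.
Summing the layer offsets gives 11.203 m.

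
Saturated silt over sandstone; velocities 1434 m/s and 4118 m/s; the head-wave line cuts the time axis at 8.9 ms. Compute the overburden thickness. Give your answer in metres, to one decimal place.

6.8 m

θ_c = arcsin(1434/4118) = 20.38°; cos θ_c = 0.9374.
tᵢ = 2h cos θ_c/V₁ ⇒ h = tᵢ·V₁/(2 cos θ_c) = 0.0089·1434/(2·0.9374) = 6.81 m.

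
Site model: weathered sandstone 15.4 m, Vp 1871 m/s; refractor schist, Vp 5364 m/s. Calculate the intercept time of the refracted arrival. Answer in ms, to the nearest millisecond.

θ_c = arcsin(V₁/V₂) = arcsin(1871/5364) = 20.41°; cos θ_c = 0.9372.
tᵢ = 2h·cos θ_c / V₁ = 2·15.4·0.9372 / 1871 = 0.01543 s.

15 ms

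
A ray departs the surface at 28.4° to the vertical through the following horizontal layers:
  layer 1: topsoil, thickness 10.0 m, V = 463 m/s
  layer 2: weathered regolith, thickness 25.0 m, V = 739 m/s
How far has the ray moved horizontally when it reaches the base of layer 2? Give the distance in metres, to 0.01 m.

34.56 m

Apply Snell's law at each interface; in layer i the horizontal offset is hᵢ·tan θᵢ.
Layer 1: θ = 28.40°; offset = 10.0·tan 28.40° = 5.4070 m.
Layer 2: sin θ = 739·sin 28.4°/463 = 0.7591, θ = 49.39°; offset = 25.0·tan 49.39° = 29.1570 m.
Total horizontal offset = 34.5639 m.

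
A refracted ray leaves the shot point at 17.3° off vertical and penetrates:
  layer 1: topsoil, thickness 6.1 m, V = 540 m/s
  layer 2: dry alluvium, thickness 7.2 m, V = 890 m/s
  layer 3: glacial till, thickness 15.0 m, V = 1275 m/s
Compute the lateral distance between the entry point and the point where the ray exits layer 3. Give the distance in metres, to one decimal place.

Ray parameter p = sin 17.3° / 540 m/s = 5.5069e-04 s/m.
Layer 1: θ = 17.30°; offset = 6.1·tan 17.30° = 1.900 m.
Layer 2: sin θ = p·890 = 0.4901 → θ = 29.35°; offset = 7.2·tan 29.35° = 4.048 m.
Layer 3: sin θ = p·1275 = 0.7021 → θ = 44.60°; offset = 15.0·tan 44.60° = 14.791 m.
Summing the layer offsets gives 20.740 m.

20.7 m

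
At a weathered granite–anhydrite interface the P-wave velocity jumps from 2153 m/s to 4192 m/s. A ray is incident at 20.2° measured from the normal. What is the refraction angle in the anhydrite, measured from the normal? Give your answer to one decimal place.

Snell's law: sin θ₂ = (V₂/V₁)·sin θ₁ = (4192/2153)·sin 20.2° = 0.6723.
θ₂ = arcsin 0.6723 = 42.25° from the normal.

42.2°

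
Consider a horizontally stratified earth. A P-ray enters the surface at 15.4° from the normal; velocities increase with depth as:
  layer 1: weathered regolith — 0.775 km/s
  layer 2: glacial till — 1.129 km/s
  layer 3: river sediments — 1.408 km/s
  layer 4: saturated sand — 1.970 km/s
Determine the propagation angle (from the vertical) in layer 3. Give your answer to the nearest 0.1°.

Ray parameter p = sin 15.4° / 0.775 = 3.4265e-01 s/km.
sin θ_3 = p·V_3 = 3.4265e-01 × 1.408 = 0.4825.
θ_3 = arcsin 0.4825 = 28.85°.

28.8°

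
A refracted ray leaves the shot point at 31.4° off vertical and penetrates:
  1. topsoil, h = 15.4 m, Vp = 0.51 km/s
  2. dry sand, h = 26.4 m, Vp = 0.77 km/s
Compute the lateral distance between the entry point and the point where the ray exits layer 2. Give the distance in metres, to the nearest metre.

p = sin θ₁/V₁ = sin 31.4°/0.51 = 1.0216e+00 s/km is conserved through the stack.
Layer 1: θ = 31.40°; offset = 15.4·tan 31.40° = 9.400 m.
Layer 2: sin θ = p·0.77 = 0.7866 → θ = 51.87°; offset = 26.4·tan 51.87° = 33.634 m.
Σ offsets = 43.034 m.

43 m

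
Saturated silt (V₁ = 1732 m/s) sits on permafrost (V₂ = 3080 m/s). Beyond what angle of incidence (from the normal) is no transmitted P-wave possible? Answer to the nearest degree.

At critical incidence the refracted ray runs along the interface (θ₂ = 90°), so sin θ_c = V₁/V₂.
θ_c = arcsin(1732/3080) = arcsin 0.5623 = 34.22°.

34°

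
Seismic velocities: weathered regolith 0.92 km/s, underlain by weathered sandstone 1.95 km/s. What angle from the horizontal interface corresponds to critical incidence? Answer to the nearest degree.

Critical incidence: sin θ_c = V₁/V₂ = 0.92/1.95 = 0.4718.
θ_c = arcsin 0.4718 = 28.15°.
Measured from the interface: 90° − 28.15° = 61.85°.

62°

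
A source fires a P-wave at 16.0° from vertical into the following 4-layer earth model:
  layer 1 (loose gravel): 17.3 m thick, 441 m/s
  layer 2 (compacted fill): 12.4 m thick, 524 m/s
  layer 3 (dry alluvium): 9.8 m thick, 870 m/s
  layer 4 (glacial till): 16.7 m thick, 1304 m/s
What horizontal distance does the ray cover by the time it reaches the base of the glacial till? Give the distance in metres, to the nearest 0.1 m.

p = sin θ₁/V₁ = sin 16.0°/441 = 6.2503e-04 s/m is conserved through the stack.
Layer 1: θ = 16.00°; offset = 17.3·tan 16.00° = 4.961 m.
Layer 2: sin θ = p·524 = 0.3275 → θ = 19.12°; offset = 12.4·tan 19.12° = 4.298 m.
Layer 3: sin θ = p·870 = 0.5438 → θ = 32.94°; offset = 9.8·tan 32.94° = 6.350 m.
Layer 4: sin θ = p·1304 = 0.8150 → θ = 54.59°; offset = 16.7·tan 54.59° = 23.491 m.
Total horizontal offset = 39.100 m.

39.1 m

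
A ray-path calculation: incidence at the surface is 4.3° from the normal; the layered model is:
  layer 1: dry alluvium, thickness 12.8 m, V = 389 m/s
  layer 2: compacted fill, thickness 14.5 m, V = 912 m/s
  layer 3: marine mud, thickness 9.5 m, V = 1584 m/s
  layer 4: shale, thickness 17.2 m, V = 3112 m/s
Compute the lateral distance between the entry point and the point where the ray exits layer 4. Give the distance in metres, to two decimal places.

19.49 m

Ray parameter p = sin 4.3° / 389 m/s = 1.9275e-04 s/m.
Layer 1: θ = 4.30°; offset = 12.8·tan 4.30° = 0.9624 m.
Layer 2: sin θ = p·912 = 0.1758 → θ = 10.12°; offset = 14.5·tan 10.12° = 2.5892 m.
Layer 3: sin θ = p·1584 = 0.3053 → θ = 17.78°; offset = 9.5·tan 17.78° = 3.0459 m.
Layer 4: sin θ = p·3112 = 0.5998 → θ = 36.86°; offset = 17.2·tan 36.86° = 12.8943 m.
Σ offsets = 19.4918 m.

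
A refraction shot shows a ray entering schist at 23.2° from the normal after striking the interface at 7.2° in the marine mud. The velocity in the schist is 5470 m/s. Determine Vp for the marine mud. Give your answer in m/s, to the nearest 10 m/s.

sin 7.2° = 0.1253; sin 23.2° = 0.3939.
V₁ = V₂·(sin θ₁/sin θ₂) = 5470·(0.1253/0.3939) = 1740.29 m/s.

1740 m/s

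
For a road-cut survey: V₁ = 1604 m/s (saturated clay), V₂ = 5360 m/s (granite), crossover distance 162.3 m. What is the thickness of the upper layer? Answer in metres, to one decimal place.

59.6 m

x_cross = 2h·√((V₂+V₁)/(V₂−V₁)) → h = x_cross / (2·√((V₂+V₁)/(V₂−V₁))).
√((V₂+V₁)/(V₂−V₁)) = √((5360+1604)/(5360−1604)) = 1.3617.
h = 162.3 / (2·1.3617) = 59.60 m.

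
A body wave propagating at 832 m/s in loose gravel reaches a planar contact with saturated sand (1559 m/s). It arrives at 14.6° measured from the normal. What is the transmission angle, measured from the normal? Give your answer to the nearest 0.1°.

28.2°

sin θ₁/V₁ = sin θ₂/V₂ ⇒ sin θ₂ = 1559·sin 14.6°/832 = 1559·0.2521/832 = 0.4723.
θ₂ = sin⁻¹(0.4723) = 28.19° (from vertical).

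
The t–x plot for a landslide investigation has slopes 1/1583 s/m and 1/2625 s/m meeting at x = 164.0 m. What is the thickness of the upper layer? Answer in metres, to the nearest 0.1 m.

40.8 m

x_cross = 2h·√((V₂+V₁)/(V₂−V₁)) → h = x_cross / (2·√((V₂+V₁)/(V₂−V₁))).
√((V₂+V₁)/(V₂−V₁)) = √((2625+1583)/(2625−1583)) = 2.0096.
h = 164.0 / (2·2.0096) = 40.80 m.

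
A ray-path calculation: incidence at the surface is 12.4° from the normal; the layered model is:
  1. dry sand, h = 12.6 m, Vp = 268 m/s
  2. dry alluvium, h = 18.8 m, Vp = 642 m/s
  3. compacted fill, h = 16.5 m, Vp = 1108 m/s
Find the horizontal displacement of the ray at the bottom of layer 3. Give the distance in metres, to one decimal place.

45.9 m

Ray parameter p = sin 12.4° / 268 m/s = 8.0125e-04 s/m.
Layer 1: θ = 12.40°; offset = 12.6·tan 12.40° = 2.770 m.
Layer 2: sin θ = p·642 = 0.5144 → θ = 30.96°; offset = 18.8·tan 30.96° = 11.277 m.
Layer 3: sin θ = p·1108 = 0.8878 → θ = 62.60°; offset = 16.5·tan 62.60° = 31.827 m.
Σ offsets = 45.874 m.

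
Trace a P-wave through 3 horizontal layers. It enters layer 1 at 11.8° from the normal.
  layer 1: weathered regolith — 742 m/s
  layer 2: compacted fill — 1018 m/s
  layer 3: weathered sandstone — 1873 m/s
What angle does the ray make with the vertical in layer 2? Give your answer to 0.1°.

16.3°

Snell's law across each interface conserves sin θ / V, so sin θ_2 = V_2·sin θ₁/V₁.
sin θ_2 = 1018 × sin 11.8° / 742 = 0.2806.
θ_2 = 16.29° from the vertical.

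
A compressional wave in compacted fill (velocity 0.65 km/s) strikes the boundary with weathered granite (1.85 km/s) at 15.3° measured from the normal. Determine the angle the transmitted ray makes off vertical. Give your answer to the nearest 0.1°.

sin θ₁/V₁ = sin θ₂/V₂ ⇒ sin θ₂ = 1.85·sin 15.3°/0.65 = 1.85·0.2639/0.65 = 0.7510.
θ₂ = sin⁻¹(0.7510) = 48.68° (from vertical).

48.7°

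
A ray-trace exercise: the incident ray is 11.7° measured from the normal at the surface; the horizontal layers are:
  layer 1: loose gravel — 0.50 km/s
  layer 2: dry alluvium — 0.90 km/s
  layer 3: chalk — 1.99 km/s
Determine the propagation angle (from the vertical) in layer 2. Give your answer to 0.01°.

21.41°

Ray parameter p = sin 11.7° / 0.50 = 4.0557e-01 s/km.
sin θ_2 = p·V_2 = 4.0557e-01 × 0.90 = 0.3650.
θ_2 = 21.41° from the vertical.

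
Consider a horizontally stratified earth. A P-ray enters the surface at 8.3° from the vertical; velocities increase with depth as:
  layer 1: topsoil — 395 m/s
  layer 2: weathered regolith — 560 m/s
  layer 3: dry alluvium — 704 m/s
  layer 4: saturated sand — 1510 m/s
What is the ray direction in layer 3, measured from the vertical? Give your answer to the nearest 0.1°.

14.9°

Snell's law across each interface conserves sin θ / V, so sin θ_3 = V_3·sin θ₁/V₁.
sin θ_3 = 704 × sin 8.3° / 395 = 0.2573.
θ_3 = arcsin 0.2573 = 14.91°.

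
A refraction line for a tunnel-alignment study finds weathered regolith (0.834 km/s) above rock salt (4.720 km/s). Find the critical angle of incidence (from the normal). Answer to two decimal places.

10.18°

At critical incidence the refracted ray runs along the interface (θ₂ = 90°), so sin θ_c = V₁/V₂.
θ_c = arcsin(0.834/4.720) = arcsin 0.1767 = 10.18°.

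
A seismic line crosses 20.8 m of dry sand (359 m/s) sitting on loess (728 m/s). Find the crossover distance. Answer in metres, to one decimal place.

71.4 m

x_cross = 2h·√((V₂+V₁)/(V₂−V₁)).
(V₂+V₁)/(V₂−V₁) = (728+359)/(728−359) = 2.9458; √ = 1.7163.
x_cross = 2·20.8·1.7163 = 71.40 m.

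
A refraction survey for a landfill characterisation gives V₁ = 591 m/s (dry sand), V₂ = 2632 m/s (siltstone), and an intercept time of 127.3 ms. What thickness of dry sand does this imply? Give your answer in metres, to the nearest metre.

θ_c = arcsin(591/2632) = 12.98°; cos θ_c = 0.9745.
tᵢ = 2h cos θ_c/V₁ ⇒ h = tᵢ·V₁/(2 cos θ_c) = 0.1273·591/(2·0.9745) = 38.60 m.

39 m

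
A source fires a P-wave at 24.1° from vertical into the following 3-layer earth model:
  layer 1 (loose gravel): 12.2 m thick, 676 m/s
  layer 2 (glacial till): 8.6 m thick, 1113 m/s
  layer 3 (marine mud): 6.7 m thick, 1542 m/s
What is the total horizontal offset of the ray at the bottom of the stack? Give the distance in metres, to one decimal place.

30.4 m

Apply Snell's law at each interface; in layer i the horizontal offset is hᵢ·tan θᵢ.
Layer 1: θ = 24.10°; offset = 12.2·tan 24.10° = 5.457 m.
Layer 2: sin θ = 1113·sin 24.1°/676 = 0.6723, θ = 42.24°; offset = 8.6·tan 42.24° = 7.810 m.
Layer 3: sin θ = 1542·sin 24.1°/676 = 0.9314, θ = 68.66°; offset = 6.7·tan 68.66° = 17.148 m.
Σ offsets = 30.415 m.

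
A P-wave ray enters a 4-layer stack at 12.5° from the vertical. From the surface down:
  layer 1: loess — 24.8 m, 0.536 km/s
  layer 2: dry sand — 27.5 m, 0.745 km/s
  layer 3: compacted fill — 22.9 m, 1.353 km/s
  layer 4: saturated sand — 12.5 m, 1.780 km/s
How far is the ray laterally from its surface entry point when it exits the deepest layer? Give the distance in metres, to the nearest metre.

42 m

Apply Snell's law at each interface; in layer i the horizontal offset is hᵢ·tan θᵢ.
Layer 1: θ = 12.50°; offset = 24.8·tan 12.50° = 5.498 m.
Layer 2: sin θ = 0.745·sin 12.5°/0.536 = 0.3008, θ = 17.51°; offset = 27.5·tan 17.51° = 8.675 m.
Layer 3: sin θ = 1.353·sin 12.5°/0.536 = 0.5463, θ = 33.12°; offset = 22.9·tan 33.12° = 14.938 m.
Layer 4: sin θ = 1.780·sin 12.5°/0.536 = 0.7188, θ = 45.95°; offset = 12.5·tan 45.95° = 12.923 m.
Total horizontal offset = 42.034 m.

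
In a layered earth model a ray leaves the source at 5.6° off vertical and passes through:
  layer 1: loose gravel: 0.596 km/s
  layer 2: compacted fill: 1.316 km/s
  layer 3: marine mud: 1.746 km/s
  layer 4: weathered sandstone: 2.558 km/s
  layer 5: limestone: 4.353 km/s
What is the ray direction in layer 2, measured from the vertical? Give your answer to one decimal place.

Ray parameter p = sin 5.6° / 0.596 = 1.6373e-01 s/km.
sin θ_2 = p·V_2 = 1.6373e-01 × 1.316 = 0.2155.
θ_2 = 12.44° from the vertical.

12.4°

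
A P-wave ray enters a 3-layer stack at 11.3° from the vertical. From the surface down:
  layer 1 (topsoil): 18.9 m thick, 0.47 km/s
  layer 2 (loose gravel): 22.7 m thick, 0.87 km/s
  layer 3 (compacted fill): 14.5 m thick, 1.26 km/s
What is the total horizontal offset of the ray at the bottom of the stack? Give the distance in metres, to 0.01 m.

21.56 m

Apply Snell's law at each interface; in layer i the horizontal offset is hᵢ·tan θᵢ.
Layer 1: θ = 11.30°; offset = 18.9·tan 11.30° = 3.7766 m.
Layer 2: sin θ = 0.87·sin 11.3°/0.47 = 0.3627, θ = 21.27°; offset = 22.7·tan 21.27° = 8.8351 m.
Layer 3: sin θ = 1.26·sin 11.3°/0.47 = 0.5253, θ = 31.69°; offset = 14.5·tan 31.69° = 8.9514 m.
Summing the layer offsets gives 21.5631 m.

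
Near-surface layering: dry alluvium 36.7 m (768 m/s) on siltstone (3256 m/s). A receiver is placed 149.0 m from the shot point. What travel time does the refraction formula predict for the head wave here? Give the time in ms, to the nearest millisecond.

139 ms

θ_c = arcsin(V₁/V₂) = arcsin(768/3256) = 13.64°, cos θ_c = 0.9718.
Intercept time tᵢ = 2h cos θ_c / V₁ = 2·36.7·0.9718/768 = 0.09288 s.
t = x/V₂ + tᵢ = 149.0/3256 + 0.09288 = 0.13864 s.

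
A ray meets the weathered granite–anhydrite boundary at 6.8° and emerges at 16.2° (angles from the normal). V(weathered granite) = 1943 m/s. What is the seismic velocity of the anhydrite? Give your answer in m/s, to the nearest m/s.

Snell's law: sin 6.8°/V₁ = sin 16.2°/V₂.
V₂ = V₁·sin 16.2°/sin 6.8° = 1943 × 2.3563 = 4578.22 m/s.

4578 m/s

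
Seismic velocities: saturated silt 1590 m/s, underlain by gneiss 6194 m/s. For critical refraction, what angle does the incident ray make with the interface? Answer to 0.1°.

75.1°

At critical incidence the refracted ray runs along the interface (θ₂ = 90°), so sin θ_c = V₁/V₂.
θ_c = arcsin(1590/6194) = arcsin 0.2567 = 14.87°.
Measured from the interface: 90° − 14.87° = 75.13°.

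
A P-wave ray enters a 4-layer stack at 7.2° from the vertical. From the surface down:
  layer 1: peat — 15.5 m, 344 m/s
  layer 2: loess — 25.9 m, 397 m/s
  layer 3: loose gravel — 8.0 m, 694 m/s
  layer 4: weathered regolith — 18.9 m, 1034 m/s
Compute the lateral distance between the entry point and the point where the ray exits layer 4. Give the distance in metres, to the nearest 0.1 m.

p = sin θ₁/V₁ = sin 7.2°/344 = 3.6434e-04 s/m is conserved through the stack.
Layer 1: θ = 7.20°; offset = 15.5·tan 7.20° = 1.958 m.
Layer 2: sin θ = p·397 = 0.1446 → θ = 8.32°; offset = 25.9·tan 8.32° = 3.786 m.
Layer 3: sin θ = p·694 = 0.2529 → θ = 14.65°; offset = 8.0·tan 14.65° = 2.091 m.
Layer 4: sin θ = p·1034 = 0.3767 → θ = 22.13°; offset = 18.9·tan 22.13° = 7.686 m.
Summing the layer offsets gives 15.521 m.

15.5 m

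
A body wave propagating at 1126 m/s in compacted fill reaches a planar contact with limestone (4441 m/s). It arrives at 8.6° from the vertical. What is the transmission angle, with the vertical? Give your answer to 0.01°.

Snell's law: sin θ₂ = (V₂/V₁)·sin θ₁ = (4441/1126)·sin 8.6° = 0.5898.
θ₂ = arcsin 0.5898 = 36.14° from the normal.

36.14°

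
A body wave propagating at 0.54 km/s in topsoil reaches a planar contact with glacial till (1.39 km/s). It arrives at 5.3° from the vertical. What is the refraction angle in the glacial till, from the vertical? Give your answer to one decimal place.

13.8°

sin θ₁/V₁ = sin θ₂/V₂ ⇒ sin θ₂ = 1.39·sin 5.3°/0.54 = 1.39·0.0924/0.54 = 0.2378.
θ₂ = arcsin 0.2378 = 13.75° from the normal.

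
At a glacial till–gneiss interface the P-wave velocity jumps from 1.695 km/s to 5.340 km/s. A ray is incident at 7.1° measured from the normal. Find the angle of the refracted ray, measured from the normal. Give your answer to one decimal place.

sin θ₁/V₁ = sin θ₂/V₂ ⇒ sin θ₂ = 5.340·sin 7.1°/1.695 = 5.340·0.1236/1.695 = 0.3894.
θ₂ = sin⁻¹(0.3894) = 22.92° (from vertical).

22.9°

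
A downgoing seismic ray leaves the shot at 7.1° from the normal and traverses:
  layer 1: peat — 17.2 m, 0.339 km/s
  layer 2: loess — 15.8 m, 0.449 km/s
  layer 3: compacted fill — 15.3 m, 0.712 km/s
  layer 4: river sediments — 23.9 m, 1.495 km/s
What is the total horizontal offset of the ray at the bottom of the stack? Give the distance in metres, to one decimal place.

p = sin θ₁/V₁ = sin 7.1°/0.339 = 3.6461e-01 s/km is conserved through the stack.
Layer 1: θ = 7.10°; offset = 17.2·tan 7.10° = 2.142 m.
Layer 2: sin θ = p·0.449 = 0.1637 → θ = 9.42°; offset = 15.8·tan 9.42° = 2.622 m.
Layer 3: sin θ = p·0.712 = 0.2596 → θ = 15.05°; offset = 15.3·tan 15.05° = 4.113 m.
Layer 4: sin θ = p·1.495 = 0.5451 → θ = 33.03°; offset = 23.9·tan 33.03° = 15.539 m.
Total horizontal offset = 24.416 m.

24.4 m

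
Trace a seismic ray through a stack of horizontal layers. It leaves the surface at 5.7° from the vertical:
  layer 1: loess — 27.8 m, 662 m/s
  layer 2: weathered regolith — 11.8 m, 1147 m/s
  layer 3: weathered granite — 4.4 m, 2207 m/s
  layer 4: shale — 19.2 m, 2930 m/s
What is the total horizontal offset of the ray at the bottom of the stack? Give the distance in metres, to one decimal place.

Ray parameter p = sin 5.7° / 662 m/s = 1.5003e-04 s/m.
Layer 1: θ = 5.70°; offset = 27.8·tan 5.70° = 2.775 m.
Layer 2: sin θ = p·1147 = 0.1721 → θ = 9.91°; offset = 11.8·tan 9.91° = 2.061 m.
Layer 3: sin θ = p·2207 = 0.3311 → θ = 19.34°; offset = 4.4·tan 19.34° = 1.544 m.
Layer 4: sin θ = p·2930 = 0.4396 → θ = 26.08°; offset = 19.2·tan 26.08° = 9.397 m.
Total horizontal offset = 15.777 m.

15.8 m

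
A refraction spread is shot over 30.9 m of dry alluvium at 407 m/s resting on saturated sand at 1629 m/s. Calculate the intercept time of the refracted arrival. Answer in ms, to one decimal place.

tᵢ = 2h·√(V₂²−V₁²)/(V₁V₂).
√(V₂²−V₁²) = √(1629²−407²) = 1577.3 m/s.
tᵢ = 2·30.9·1577.3/(407·1629) = 0.14703 s.

147.0 ms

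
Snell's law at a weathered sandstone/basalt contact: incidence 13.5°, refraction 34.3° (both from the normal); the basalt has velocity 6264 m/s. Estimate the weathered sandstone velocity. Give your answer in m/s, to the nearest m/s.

sin 13.5° = 0.2334; sin 34.3° = 0.5635.
V₁ = V₂·(sin θ₁/sin θ₂) = 6264·(0.2334/0.5635) = 2594.91 m/s.

2595 m/s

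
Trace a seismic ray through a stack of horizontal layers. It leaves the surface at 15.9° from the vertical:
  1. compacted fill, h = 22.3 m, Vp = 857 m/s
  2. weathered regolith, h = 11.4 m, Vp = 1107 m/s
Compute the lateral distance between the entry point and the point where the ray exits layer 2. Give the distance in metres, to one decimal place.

10.7 m

Apply Snell's law at each interface; in layer i the horizontal offset is hᵢ·tan θᵢ.
Layer 1: θ = 15.90°; offset = 22.3·tan 15.90° = 6.352 m.
Layer 2: sin θ = 1107·sin 15.9°/857 = 0.3539, θ = 20.72°; offset = 11.4·tan 20.72° = 4.313 m.
Summing the layer offsets gives 10.666 m.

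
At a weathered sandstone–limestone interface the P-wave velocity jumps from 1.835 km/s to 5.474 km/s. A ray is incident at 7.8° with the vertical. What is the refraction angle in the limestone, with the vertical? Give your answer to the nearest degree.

Snell's law: sin θ₂ = (V₂/V₁)·sin θ₁ = (5.474/1.835)·sin 7.8° = 0.4049.
θ₂ = arcsin 0.4049 = 23.88° from the normal.

24°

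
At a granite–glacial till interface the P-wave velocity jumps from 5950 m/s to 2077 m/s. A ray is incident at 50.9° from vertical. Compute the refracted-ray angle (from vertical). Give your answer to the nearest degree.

Snell's law: sin θ₂ = (V₂/V₁)·sin θ₁ = (2077/5950)·sin 50.9° = 0.2709.
θ₂ = sin⁻¹(0.2709) = 15.72° (from vertical).

16°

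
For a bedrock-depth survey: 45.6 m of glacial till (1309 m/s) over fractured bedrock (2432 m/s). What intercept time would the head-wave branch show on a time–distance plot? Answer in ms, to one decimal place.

58.7 ms

θ_c = arcsin(V₁/V₂) = arcsin(1309/2432) = 32.56°; cos θ_c = 0.8428.
tᵢ = 2h·cos θ_c / V₁ = 2·45.6·0.8428 / 1309 = 0.05872 s.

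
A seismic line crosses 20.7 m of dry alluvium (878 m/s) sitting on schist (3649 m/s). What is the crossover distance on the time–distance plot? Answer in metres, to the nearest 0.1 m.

52.9 m

x_cross = 2h·√((V₂+V₁)/(V₂−V₁)).
(V₂+V₁)/(V₂−V₁) = (3649+878)/(3649−878) = 1.6337; √ = 1.2782.
x_cross = 2·20.7·1.2782 = 52.92 m.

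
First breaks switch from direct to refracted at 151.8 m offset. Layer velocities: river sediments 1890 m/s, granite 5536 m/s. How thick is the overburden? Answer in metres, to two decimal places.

53.18 m

x_cross = 2h·√((V₂+V₁)/(V₂−V₁)) → h = x_cross / (2·√((V₂+V₁)/(V₂−V₁))).
√((V₂+V₁)/(V₂−V₁)) = √((5536+1890)/(5536−1890)) = 1.4271.
h = 151.8 / (2·1.4271) = 53.18 m.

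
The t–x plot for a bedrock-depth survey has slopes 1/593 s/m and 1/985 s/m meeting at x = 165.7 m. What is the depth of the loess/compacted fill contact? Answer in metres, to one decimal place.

x_cross = 2h·√((V₂+V₁)/(V₂−V₁)) → h = x_cross / (2·√((V₂+V₁)/(V₂−V₁))).
√((V₂+V₁)/(V₂−V₁)) = √((985+593)/(985−593)) = 2.0064.
h = 165.7 / (2·2.0064) = 41.29 m.

41.3 m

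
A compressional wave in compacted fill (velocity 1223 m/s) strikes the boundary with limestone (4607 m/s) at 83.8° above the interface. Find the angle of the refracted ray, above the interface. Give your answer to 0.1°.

Convert to the normal: θ₁ = 90° − 83.8° = 6.2°.
Snell's law: sin θ₂ = (V₂/V₁)·sin θ₁ = (4607/1223)·sin 6.2° = 0.4068.
θ₂ = arcsin 0.4068 = 24.01° from the normal.
From the interface: 90° − 24.01° = 65.99°.

66.0°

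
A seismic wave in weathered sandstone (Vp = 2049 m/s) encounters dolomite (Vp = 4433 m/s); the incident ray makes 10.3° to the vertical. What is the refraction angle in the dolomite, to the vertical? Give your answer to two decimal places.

Snell's law: sin θ₂ = (V₂/V₁)·sin θ₁ = (4433/2049)·sin 10.3° = 0.3868.
θ₂ = arcsin 0.3868 = 22.76° from the normal.

22.76°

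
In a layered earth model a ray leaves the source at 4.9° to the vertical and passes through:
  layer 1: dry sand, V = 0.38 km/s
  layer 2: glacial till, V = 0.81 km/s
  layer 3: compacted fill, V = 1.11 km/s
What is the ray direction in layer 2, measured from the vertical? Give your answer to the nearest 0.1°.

10.5°

Snell's law across each interface conserves sin θ / V, so sin θ_2 = V_2·sin θ₁/V₁.
sin θ_2 = 0.81 × sin 4.9° / 0.38 = 0.1821.
θ_2 = 10.49° from the vertical.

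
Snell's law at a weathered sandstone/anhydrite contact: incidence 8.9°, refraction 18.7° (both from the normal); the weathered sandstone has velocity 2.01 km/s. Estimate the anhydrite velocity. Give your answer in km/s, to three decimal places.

4.165 km/s

sin 8.9° = 0.1547; sin 18.7° = 0.3206.
V₂ = V₁·(sin θ₂/sin θ₁) = 2.01·(0.3206/0.1547) = 4.165 km/s.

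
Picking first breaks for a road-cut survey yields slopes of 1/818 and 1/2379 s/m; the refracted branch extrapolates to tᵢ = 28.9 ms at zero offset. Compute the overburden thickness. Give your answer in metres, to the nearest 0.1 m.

θ_c = arcsin(818/2379) = 20.11°; cos θ_c = 0.9390.
tᵢ = 2h cos θ_c/V₁ ⇒ h = tᵢ·V₁/(2 cos θ_c) = 0.0289·818/(2·0.9390) = 12.59 m.

12.6 m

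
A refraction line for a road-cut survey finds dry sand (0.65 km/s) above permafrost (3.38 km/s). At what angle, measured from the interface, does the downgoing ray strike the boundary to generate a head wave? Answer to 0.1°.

78.9°

Critical incidence: sin θ_c = V₁/V₂ = 0.65/3.38 = 0.1923.
θ_c = arcsin 0.1923 = 11.09°.
Measured from the interface: 90° − 11.09° = 78.91°.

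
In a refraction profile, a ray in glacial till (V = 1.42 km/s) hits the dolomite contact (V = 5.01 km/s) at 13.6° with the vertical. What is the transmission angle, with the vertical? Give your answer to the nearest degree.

56°

sin θ₁/V₁ = sin θ₂/V₂ ⇒ sin θ₂ = 5.01·sin 13.6°/1.42 = 5.01·0.2351/1.42 = 0.8296.
θ₂ = arcsin 0.8296 = 56.06° from the normal.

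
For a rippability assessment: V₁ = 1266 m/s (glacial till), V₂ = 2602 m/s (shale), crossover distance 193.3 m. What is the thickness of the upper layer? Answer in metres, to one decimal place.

x_cross = 2h·√((V₂+V₁)/(V₂−V₁)) → h = x_cross / (2·√((V₂+V₁)/(V₂−V₁))).
√((V₂+V₁)/(V₂−V₁)) = √((2602+1266)/(2602−1266)) = 1.7015.
h = 193.3 / (2·1.7015) = 56.80 m.

56.8 m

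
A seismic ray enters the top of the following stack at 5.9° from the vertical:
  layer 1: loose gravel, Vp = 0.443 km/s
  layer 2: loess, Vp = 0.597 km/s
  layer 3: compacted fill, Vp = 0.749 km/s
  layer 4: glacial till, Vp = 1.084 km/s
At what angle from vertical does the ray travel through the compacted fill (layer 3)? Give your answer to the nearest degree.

10°

Snell's law across each interface conserves sin θ / V, so sin θ_3 = V_3·sin θ₁/V₁.
sin θ_3 = 0.749 × sin 5.9° / 0.443 = 0.1738.
θ_3 = arcsin 0.1738 = 10.01°.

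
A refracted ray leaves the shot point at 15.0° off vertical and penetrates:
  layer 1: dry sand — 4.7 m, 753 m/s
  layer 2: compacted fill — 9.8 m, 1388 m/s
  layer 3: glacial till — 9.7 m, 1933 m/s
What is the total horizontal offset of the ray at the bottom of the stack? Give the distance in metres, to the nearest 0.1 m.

15.2 m

Apply Snell's law at each interface; in layer i the horizontal offset is hᵢ·tan θᵢ.
Layer 1: θ = 15.00°; offset = 4.7·tan 15.00° = 1.259 m.
Layer 2: sin θ = 1388·sin 15.0°/753 = 0.4771, θ = 28.49°; offset = 9.8·tan 28.49° = 5.320 m.
Layer 3: sin θ = 1933·sin 15.0°/753 = 0.6644, θ = 41.64°; offset = 9.7·tan 41.64° = 8.623 m.
Total horizontal offset = 15.202 m.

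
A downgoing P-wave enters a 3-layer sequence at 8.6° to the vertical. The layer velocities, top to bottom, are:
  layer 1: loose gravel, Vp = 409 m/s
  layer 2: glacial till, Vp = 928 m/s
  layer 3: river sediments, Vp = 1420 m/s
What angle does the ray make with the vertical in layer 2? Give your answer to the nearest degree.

20°

Ray parameter p = sin 8.6° / 409 = 3.6561e-04 s/m.
sin θ_2 = p·V_2 = 3.6561e-04 × 928 = 0.3393.
θ_2 = 19.83° from the vertical.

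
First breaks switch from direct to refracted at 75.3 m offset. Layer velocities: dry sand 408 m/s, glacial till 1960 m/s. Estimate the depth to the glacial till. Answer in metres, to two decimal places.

h = (x_cross/2)·√((V₂−V₁)/(V₂+V₁)).
(V₂−V₁)/(V₂+V₁) = (1960−408)/(1960+408) = 0.6554; √ = 0.8096.
h = (75.3/2)·0.8096 = 30.48 m.

30.48 m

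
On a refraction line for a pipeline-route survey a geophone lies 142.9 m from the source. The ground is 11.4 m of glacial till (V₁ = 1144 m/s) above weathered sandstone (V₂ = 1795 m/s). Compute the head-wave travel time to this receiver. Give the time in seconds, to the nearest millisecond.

θ_c = arcsin(V₁/V₂) = arcsin(1144/1795) = 39.59°, cos θ_c = 0.7706.
Intercept time tᵢ = 2h cos θ_c / V₁ = 2·11.4·0.7706/1144 = 0.01536 s.
t = x/V₂ + tᵢ = 142.9/1795 + 0.01536 = 0.09497 s.

0.095 s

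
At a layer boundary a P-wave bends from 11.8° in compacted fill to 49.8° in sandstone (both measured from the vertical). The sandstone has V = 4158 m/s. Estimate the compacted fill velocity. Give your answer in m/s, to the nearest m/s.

1113 m/s

Snell's law: sin 11.8°/V₁ = sin 49.8°/V₂.
V₁ = V₂·sin 11.8°/sin 49.8° = 4158 × 0.2677 = 1113.25 m/s.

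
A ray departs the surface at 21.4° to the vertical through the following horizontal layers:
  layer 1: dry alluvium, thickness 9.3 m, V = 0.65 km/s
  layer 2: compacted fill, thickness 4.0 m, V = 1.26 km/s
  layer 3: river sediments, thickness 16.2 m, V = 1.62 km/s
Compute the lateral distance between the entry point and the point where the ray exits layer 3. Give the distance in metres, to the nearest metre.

Ray parameter p = sin 21.4° / 0.65 km/s = 5.6135e-01 s/km.
Layer 1: θ = 21.40°; offset = 9.3·tan 21.40° = 3.645 m.
Layer 2: sin θ = p·1.26 = 0.7073 → θ = 45.02°; offset = 4.0·tan 45.02° = 4.002 m.
Layer 3: sin θ = p·1.62 = 0.9094 → θ = 65.42°; offset = 16.2·tan 65.42° = 35.417 m.
Σ offsets = 43.064 m.

43 m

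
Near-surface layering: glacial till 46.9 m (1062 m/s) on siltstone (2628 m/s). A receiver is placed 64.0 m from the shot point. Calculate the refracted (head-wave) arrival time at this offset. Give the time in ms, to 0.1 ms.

105.1 ms

θ_c = arcsin(V₁/V₂) = arcsin(1062/2628) = 23.84°, cos θ_c = 0.9147.
Intercept time tᵢ = 2h cos θ_c / V₁ = 2·46.9·0.9147/1062 = 0.08079 s.
t = x/V₂ + tᵢ = 64.0/2628 + 0.08079 = 0.10514 s.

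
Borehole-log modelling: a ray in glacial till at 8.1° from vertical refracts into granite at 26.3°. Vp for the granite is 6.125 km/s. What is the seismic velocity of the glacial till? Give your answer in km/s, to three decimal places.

1.948 km/s

sin 8.1° = 0.1409; sin 26.3° = 0.4431.
V₁ = V₂·(sin θ₁/sin θ₂) = 6.125·(0.1409/0.4431) = 1.948 km/s.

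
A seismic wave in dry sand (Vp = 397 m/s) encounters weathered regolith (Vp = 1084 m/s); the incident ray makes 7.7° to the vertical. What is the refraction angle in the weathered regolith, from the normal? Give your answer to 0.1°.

21.5°

Snell's law: sin θ₂ = (V₂/V₁)·sin θ₁ = (1084/397)·sin 7.7° = 0.3658.
θ₂ = arcsin 0.3658 = 21.46° from the normal.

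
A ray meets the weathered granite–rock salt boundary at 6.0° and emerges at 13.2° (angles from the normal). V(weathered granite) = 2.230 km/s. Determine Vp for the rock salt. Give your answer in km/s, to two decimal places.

4.87 km/s

sin 6.0° = 0.1045; sin 13.2° = 0.2284.
V₂ = V₁·(sin θ₂/sin θ₁) = 2.230·(0.2284/0.1045) = 4.87 km/s.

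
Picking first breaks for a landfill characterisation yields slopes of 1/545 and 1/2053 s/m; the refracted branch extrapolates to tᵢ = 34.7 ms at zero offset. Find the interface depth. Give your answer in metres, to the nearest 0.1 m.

9.8 m

h = tᵢ·V₁·V₂ / (2·√(V₂²−V₁²)).
√(V₂²−V₁²) = √(2053² − 545²) = 1979.3 m/s.
h = 0.0347 s × 545 × 2053 / (2 × 1979.3) = 9.81 m.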